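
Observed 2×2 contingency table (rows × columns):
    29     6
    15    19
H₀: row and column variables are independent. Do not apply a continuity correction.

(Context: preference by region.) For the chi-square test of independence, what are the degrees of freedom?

df = (r−1)(c−1) = (2−1)·(2−1) = 1

degrees of freedom = 1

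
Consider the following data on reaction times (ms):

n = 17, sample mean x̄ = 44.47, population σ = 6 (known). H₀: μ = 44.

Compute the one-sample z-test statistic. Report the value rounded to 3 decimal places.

test statistic = 0.323

SE = σ/√n = 6/√17 = 1.4552
z = (x̄−μ₀)/SE = (44.47−44)/1.4552 = 0.3230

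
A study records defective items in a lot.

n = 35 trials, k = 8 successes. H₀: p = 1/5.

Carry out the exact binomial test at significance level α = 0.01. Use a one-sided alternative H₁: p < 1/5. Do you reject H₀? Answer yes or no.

reject H₀: no

Exact binomial: n=35, k=8, p₀=1/5=0.2000
P(X≤8) from Σ C(n,i)·p₀^i·(1−p₀)^(n−i)
p-value (one-sided, H₁ less) = 0.74501
At α=0.01: p ≥ α → fail to reject H₀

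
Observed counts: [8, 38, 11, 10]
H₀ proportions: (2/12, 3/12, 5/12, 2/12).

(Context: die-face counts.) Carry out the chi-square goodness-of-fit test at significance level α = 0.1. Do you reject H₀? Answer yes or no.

n = 67; E_i = n·p_i = [11.17, 16.75, 27.92, 11.17]
χ² = (8−11.17)²/11.17 + (38−16.75)²/16.75 + (11−27.92)²/27.92 + (10−11.17)²/11.17 = 38.2299
df = 3
p-value (upper-tail) = 0.00000
At α=0.1: p < α → reject H₀

reject H₀: yes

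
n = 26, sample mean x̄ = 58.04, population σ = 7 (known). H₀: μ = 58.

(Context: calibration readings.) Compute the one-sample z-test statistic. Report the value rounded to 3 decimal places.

test statistic = 0.029

SE = σ/√n = 7/√26 = 1.3728
z = (x̄−μ₀)/SE = (58.04−58)/1.3728 = 0.0291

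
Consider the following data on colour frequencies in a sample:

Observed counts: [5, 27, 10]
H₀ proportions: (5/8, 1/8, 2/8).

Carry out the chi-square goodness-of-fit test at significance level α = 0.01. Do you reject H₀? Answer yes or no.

n = 42; E_i = n·p_i = [26.25, 5.25, 10.50]
χ² = (5−26.25)²/26.25 + (27−5.25)²/5.25 + (10−10.50)²/10.50 = 107.3333
df = 2
p-value (upper-tail) = 0.00000
At α=0.01: p < α → reject H₀

reject H₀: yes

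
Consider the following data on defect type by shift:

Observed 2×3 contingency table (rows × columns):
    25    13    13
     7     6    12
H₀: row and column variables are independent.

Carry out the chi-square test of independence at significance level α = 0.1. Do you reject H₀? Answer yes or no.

reject H₀: no

Row totals [51, 25], col totals [32, 19, 25], n=76
χ² = (25−21.47)²/21.47 + (13−12.75)²/12.75 + (13−16.78)²/16.78 + (7−10.53)²/10.53 + (6−6.25)²/6.25 + (12−8.22)²/8.22 = 4.3594
df = 2
p-value (upper-tail) = 0.11307
At α=0.1: p ≥ α → fail to reject H₀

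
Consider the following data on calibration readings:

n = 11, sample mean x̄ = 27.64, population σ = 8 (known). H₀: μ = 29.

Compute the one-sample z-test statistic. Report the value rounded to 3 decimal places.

SE = σ/√n = 8/√11 = 2.4121
z = (x̄−μ₀)/SE = (27.64−29)/2.4121 = -0.5638

test statistic = -0.564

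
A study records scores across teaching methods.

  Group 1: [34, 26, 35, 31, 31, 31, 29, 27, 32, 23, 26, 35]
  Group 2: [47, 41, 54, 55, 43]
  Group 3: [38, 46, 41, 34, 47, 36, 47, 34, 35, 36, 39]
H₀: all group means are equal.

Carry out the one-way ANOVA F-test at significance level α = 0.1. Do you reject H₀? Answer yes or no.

Group means [30.00, 48.00, 39.36], grand mean 36.893
SSB = Σnᵢ(x̄ᵢ−x̄)² = 1254.133; SSW = ΣΣ(x−x̄ᵢ)² = 588.545
MSB = 1254.133/2 = 627.0666; MSW = 588.545/25 = 23.5418
F = MSB/MSW = 26.6363
df = (2, 25)
p-value (upper-tail) = 0.00000
At α=0.1: p < α → reject H₀

reject H₀: yes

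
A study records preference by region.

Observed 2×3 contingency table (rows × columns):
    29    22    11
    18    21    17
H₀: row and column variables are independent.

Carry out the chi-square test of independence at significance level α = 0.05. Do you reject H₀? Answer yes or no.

reject H₀: no

Row totals [62, 56], col totals [47, 43, 28], n=118
χ² = (29−24.69)²/24.69 + (22−22.59)²/22.59 + (11−14.71)²/14.71 + (18−22.31)²/22.31 + (21−20.41)²/20.41 + (17−13.29)²/13.29 = 3.5876
df = 2
p-value (upper-tail) = 0.16632
At α=0.05: p ≥ α → fail to reject H₀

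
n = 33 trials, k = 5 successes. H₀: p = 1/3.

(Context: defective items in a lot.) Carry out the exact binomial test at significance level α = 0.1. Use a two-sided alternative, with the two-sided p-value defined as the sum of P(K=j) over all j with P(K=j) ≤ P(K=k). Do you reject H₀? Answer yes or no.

reject H₀: yes

Exact binomial: n=33, k=5, p₀=1/3=0.3333
P(X=j) = C(n,j)·p₀^j·(1−p₀)^(n−j); p = Σ P(X=j) over j with P(X=j) ≤ P(X=5)
p-value (two-sided) = 0.02642
At α=0.1: p < α → reject H₀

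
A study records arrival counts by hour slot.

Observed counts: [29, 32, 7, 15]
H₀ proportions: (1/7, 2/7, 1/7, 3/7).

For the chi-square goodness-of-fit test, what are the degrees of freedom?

degrees of freedom = 3

df = k − 1 = 4 − 1 = 3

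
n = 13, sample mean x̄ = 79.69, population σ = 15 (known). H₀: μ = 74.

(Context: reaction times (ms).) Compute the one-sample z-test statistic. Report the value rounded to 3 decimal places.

SE = σ/√n = 15/√13 = 4.1603
z = (x̄−μ₀)/SE = (79.69−74)/4.1603 = 1.3677

test statistic = 1.368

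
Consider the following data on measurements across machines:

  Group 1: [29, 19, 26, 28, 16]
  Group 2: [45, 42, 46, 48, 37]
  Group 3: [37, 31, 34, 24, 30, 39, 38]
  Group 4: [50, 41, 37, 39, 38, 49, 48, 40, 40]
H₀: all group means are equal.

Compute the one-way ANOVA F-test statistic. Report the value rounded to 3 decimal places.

test statistic = 18.511

Group means [23.60, 43.60, 33.29, 42.44], grand mean 36.577
SSB = Σnᵢ(x̄ᵢ−x̄)² = 1474.295; SSW = ΣΣ(x−x̄ᵢ)² = 584.051
MSB = 1474.295/3 = 491.4318; MSW = 584.051/22 = 26.5478
F = MSB/MSW = 18.5112
df = (3, 22)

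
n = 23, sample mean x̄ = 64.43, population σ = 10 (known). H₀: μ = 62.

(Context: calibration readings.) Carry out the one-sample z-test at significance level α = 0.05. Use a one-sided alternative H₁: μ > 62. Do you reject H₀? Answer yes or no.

SE = σ/√n = 10/√23 = 2.0851
z = (x̄−μ₀)/SE = (64.43−62)/2.0851 = 1.1654
p-value (one-sided, H₁ greater) = 0.12193
At α=0.05: p ≥ α → fail to reject H₀

reject H₀: no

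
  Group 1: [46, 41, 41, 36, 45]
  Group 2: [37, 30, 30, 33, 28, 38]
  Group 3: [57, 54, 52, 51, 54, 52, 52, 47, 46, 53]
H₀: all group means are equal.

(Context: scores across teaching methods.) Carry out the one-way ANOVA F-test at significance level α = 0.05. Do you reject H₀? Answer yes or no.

Group means [41.80, 32.67, 51.80], grand mean 43.952
SSB = Σnᵢ(x̄ᵢ−x̄)² = 1403.219; SSW = ΣΣ(x−x̄ᵢ)² = 241.733
MSB = 1403.219/2 = 701.6095; MSW = 241.733/18 = 13.4296
F = MSB/MSW = 52.2434
df = (2, 18)
p-value (upper-tail) = 0.00000
At α=0.05: p < α → reject H₀

reject H₀: yes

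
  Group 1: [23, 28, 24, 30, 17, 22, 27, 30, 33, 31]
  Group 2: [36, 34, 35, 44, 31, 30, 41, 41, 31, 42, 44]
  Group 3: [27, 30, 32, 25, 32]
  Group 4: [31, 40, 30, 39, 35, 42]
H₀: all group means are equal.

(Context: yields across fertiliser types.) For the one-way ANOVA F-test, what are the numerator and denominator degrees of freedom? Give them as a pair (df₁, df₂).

k = 4 groups, N = 32 total
df = (k−1, N−k) = (4−1, 32−4) = (3, 28)

degrees of freedom = [3, 28]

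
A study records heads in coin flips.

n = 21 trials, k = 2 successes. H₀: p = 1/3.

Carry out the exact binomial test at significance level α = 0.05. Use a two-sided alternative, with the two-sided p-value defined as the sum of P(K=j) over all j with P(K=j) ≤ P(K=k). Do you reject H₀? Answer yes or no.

Exact binomial: n=21, k=2, p₀=1/3=0.3333
P(X=j) = C(n,j)·p₀^j·(1−p₀)^(n−j); p = Σ P(X=j) over j with P(X=j) ≤ P(X=2)
p-value (two-sided) = 0.01964
At α=0.05: p < α → reject H₀

reject H₀: yes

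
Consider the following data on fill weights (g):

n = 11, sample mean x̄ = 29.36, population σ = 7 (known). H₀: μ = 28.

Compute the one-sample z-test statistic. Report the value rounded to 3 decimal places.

SE = σ/√n = 7/√11 = 2.1106
z = (x̄−μ₀)/SE = (29.36−28)/2.1106 = 0.6444

test statistic = 0.644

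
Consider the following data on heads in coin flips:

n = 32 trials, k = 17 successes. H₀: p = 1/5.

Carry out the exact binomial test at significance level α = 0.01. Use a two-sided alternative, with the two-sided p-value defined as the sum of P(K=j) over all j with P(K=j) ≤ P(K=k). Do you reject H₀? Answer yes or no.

reject H₀: yes

Exact binomial: n=32, k=17, p₀=1/5=0.2000
P(X=j) = C(n,j)·p₀^j·(1−p₀)^(n−j); p = Σ P(X=j) over j with P(X=j) ≤ P(X=17)
p-value (two-sided) = 0.00003
At α=0.01: p < α → reject H₀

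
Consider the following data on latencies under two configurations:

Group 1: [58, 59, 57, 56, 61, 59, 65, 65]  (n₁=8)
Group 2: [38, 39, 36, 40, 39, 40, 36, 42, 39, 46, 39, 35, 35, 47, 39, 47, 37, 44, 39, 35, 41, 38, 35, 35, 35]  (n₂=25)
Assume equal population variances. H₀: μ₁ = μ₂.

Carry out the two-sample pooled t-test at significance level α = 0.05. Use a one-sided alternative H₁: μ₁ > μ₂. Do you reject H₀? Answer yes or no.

reject H₀: yes

x̄₁=60.000, s₁=3.423, n₁=8
x̄₂=39.040, s₂=3.747, n₂=25
s_p² = [7·3.423² + 24·3.747²]/31 = 13.5148
SE = √(s_p²·(1/8+1/25)) = 1.4933
t = (60.000−39.040)/1.4933 = 14.0360
df = 31
p-value (one-sided, H₁ greater) = 0.00000
At α=0.05: p < α → reject H₀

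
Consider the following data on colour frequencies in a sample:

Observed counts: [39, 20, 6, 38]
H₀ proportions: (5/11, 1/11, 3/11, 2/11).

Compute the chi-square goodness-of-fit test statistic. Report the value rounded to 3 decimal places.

n = 103; E_i = n·p_i = [46.82, 9.36, 28.09, 18.73]
χ² = (39−46.82)²/46.82 + (20−9.36)²/9.36 + (6−28.09)²/28.09 + (38−18.73)²/18.73 = 50.5942
df = 3

test statistic = 50.594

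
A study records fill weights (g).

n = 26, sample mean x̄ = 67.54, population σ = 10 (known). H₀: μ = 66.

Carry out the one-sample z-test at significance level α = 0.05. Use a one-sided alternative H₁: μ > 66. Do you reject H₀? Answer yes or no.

SE = σ/√n = 10/√26 = 1.9612
z = (x̄−μ₀)/SE = (67.54−66)/1.9612 = 0.7852
p-value (one-sided, H₁ greater) = 0.21615
At α=0.05: p ≥ α → fail to reject H₀

reject H₀: no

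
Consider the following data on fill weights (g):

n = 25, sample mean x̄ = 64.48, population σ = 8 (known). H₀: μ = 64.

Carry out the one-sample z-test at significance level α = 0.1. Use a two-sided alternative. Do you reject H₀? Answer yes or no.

reject H₀: no

SE = σ/√n = 8/√25 = 1.6000
z = (x̄−μ₀)/SE = (64.48−64)/1.6000 = 0.3000
p-value (two-sided) = 0.76418
At α=0.1: p ≥ α → fail to reject H₀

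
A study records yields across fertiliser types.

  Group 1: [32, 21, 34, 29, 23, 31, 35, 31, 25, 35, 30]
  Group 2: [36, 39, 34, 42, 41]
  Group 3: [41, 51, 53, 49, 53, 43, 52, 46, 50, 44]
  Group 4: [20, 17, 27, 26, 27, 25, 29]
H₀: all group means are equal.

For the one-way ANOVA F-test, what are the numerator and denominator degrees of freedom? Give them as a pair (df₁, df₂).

k = 4 groups, N = 33 total
df = (k−1, N−k) = (4−1, 33−4) = (3, 29)

degrees of freedom = [3, 29]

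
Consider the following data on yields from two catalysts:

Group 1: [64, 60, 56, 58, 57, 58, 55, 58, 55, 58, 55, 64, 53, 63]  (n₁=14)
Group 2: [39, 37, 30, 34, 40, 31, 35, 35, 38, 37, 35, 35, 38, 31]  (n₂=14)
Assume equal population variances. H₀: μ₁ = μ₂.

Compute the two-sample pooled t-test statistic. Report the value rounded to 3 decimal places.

test statistic = 18.340

x̄₁=58.143, s₁=3.483, n₁=14
x̄₂=35.357, s₂=3.079, n₂=14
s_p² = [13·3.483² + 13·3.079²]/26 = 10.8049
SE = √(s_p²·(1/14+1/14)) = 1.2424
t = (58.143−35.357)/1.2424 = 18.3400
df = 26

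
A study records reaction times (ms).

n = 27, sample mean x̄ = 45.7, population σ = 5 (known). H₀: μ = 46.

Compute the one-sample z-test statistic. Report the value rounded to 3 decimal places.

SE = σ/√n = 5/√27 = 0.9623
z = (x̄−μ₀)/SE = (45.7−46)/0.9623 = -0.3118

test statistic = -0.312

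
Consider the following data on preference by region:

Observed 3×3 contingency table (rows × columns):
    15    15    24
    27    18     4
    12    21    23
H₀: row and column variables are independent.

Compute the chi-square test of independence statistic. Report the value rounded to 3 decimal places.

test statistic = 23.295

Row totals [54, 49, 56], col totals [54, 54, 51], n=159
χ² = (15−18.34)²/18.34 + (15−18.34)²/18.34 + (24−17.32)²/17.32 + (27−16.64)²/16.64 + (18−16.64)²/16.64 + (4−15.72)²/15.72 + (12−19.02)²/19.02 + (21−19.02)²/19.02 + (23−17.96)²/17.96 = 23.2950
df = 4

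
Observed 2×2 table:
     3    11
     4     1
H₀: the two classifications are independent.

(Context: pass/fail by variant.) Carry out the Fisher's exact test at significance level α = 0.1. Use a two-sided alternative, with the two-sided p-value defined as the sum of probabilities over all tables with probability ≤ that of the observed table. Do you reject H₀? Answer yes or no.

Margins: r₁=14, r₂=5, c₁=7, c₂=12, n=19
p_obs = C(14,3)·C(5,4)/C(19,7); sum pmf over tables with pmf ≤ p_obs
p-value (two-sided) = 0.03793
At α=0.1: p < α → reject H₀

reject H₀: yes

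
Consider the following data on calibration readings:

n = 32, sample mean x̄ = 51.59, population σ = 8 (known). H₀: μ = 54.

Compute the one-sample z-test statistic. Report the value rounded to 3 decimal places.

test statistic = -1.704

SE = σ/√n = 8/√32 = 1.4142
z = (x̄−μ₀)/SE = (51.59−54)/1.4142 = -1.7041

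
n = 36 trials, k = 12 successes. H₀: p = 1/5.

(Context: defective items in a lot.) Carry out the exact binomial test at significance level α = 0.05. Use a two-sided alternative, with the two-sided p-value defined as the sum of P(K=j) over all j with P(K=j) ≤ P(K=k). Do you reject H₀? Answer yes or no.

reject H₀: no

Exact binomial: n=36, k=12, p₀=1/5=0.2000
P(X=j) = C(n,j)·p₀^j·(1−p₀)^(n−j); p = Σ P(X=j) over j with P(X=j) ≤ P(X=12)
p-value (two-sided) = 0.05845
At α=0.05: p ≥ α → fail to reject H₀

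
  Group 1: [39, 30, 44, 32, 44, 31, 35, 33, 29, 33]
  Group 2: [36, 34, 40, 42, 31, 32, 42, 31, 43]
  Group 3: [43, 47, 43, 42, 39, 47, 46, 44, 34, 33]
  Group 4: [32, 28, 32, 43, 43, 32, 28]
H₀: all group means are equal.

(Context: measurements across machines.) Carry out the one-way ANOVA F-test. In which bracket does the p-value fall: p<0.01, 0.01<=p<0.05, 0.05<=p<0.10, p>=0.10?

p-value bracket: 0.01<=p<0.05

Group means [35.00, 36.78, 41.80, 34.00], grand mean 37.139
SSB = Σnᵢ(x̄ᵢ−x̄)² = 333.150; SSW = ΣΣ(x−x̄ᵢ)² = 945.156
MSB = 333.150/3 = 111.0500; MSW = 945.156/32 = 29.5361
F = MSB/MSW = 3.7598
df = (3, 32)
p-value (upper-tail) = 0.02028
→ bracket: 0.01<=p<0.05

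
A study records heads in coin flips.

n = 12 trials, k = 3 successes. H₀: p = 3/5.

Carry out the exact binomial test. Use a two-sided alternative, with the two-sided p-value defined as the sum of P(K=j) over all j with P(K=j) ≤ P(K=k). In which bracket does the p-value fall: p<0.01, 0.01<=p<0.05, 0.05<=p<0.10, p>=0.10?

p-value bracket: 0.01<=p<0.05

Exact binomial: n=12, k=3, p₀=3/5=0.6000
P(X=j) = C(n,j)·p₀^j·(1−p₀)^(n−j); p = Σ P(X=j) over j with P(X=j) ≤ P(X=3)
p-value (two-sided) = 0.01744
→ bracket: 0.01<=p<0.05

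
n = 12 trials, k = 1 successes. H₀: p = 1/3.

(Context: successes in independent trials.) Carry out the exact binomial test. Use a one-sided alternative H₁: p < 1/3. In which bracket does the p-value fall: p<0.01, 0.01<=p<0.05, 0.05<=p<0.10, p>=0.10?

Exact binomial: n=12, k=1, p₀=1/3=0.3333
P(X≤1) from Σ C(n,i)·p₀^i·(1−p₀)^(n−i)
p-value (one-sided, H₁ less) = 0.05395
→ bracket: 0.05<=p<0.10

p-value bracket: 0.05<=p<0.10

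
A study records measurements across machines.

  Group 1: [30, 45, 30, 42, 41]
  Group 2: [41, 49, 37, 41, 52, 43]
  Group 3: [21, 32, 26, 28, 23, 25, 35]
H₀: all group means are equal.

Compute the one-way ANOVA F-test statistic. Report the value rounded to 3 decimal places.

test statistic = 13.776

Group means [37.60, 43.83, 27.14], grand mean 35.611
SSB = Σnᵢ(x̄ᵢ−x̄)² = 927.387; SSW = ΣΣ(x−x̄ᵢ)² = 504.890
MSB = 927.387/2 = 463.6937; MSW = 504.890/15 = 33.6594
F = MSB/MSW = 13.7761
df = (2, 15)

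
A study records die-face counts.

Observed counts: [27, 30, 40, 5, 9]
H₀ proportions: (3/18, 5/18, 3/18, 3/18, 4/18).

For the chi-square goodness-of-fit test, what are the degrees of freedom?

degrees of freedom = 4

df = k − 1 = 5 − 1 = 4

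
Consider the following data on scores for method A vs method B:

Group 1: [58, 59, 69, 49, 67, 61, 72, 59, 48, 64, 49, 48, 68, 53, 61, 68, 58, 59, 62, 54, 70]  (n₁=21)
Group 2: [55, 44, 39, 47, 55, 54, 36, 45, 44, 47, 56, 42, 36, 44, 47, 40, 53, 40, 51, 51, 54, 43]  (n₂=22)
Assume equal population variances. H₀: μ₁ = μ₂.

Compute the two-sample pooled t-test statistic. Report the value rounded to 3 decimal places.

x̄₁=59.810, s₁=7.580, n₁=21
x̄₂=46.500, s₂=6.345, n₂=22
s_p² = [20·7.580² + 21·6.345²]/41 = 48.6521
SE = √(s_p²·(1/21+1/22)) = 2.1280
t = (59.810−46.500)/2.1280 = 6.2546
df = 41

test statistic = 6.255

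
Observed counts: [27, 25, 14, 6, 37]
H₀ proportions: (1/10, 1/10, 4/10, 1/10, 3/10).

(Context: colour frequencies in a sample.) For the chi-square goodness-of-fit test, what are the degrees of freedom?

df = k − 1 = 5 − 1 = 4

degrees of freedom = 4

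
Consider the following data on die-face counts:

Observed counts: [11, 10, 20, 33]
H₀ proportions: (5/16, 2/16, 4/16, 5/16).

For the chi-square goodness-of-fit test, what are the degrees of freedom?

degrees of freedom = 3

df = k − 1 = 4 − 1 = 3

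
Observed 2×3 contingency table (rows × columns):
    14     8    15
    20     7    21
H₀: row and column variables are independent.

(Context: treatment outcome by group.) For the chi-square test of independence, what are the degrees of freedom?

df = (r−1)(c−1) = (2−1)·(3−1) = 2

degrees of freedom = 2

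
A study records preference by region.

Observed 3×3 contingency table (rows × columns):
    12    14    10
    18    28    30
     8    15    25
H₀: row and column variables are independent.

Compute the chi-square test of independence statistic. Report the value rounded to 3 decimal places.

test statistic = 5.842

Row totals [36, 76, 48], col totals [38, 57, 65], n=160
χ² = (12−8.55)²/8.55 + (14−12.82)²/12.82 + (10−14.62)²/14.62 + (18−18.05)²/18.05 + (28−27.07)²/27.07 + (30−30.88)²/30.88 + (8−11.40)²/11.40 + (15−17.10)²/17.10 + (25−19.50)²/19.50 = 5.8421
df = 4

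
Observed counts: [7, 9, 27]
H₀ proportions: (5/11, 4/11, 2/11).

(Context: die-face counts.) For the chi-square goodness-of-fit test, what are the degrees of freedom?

df = k − 1 = 3 − 1 = 2

degrees of freedom = 2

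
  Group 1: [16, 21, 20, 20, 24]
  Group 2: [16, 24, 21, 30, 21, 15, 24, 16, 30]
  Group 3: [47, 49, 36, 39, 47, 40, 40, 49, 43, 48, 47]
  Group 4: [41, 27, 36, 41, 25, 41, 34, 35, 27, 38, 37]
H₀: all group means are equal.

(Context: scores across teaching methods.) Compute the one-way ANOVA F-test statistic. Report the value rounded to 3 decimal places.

Group means [20.20, 21.89, 44.09, 34.73], grand mean 32.361
SSB = Σnᵢ(x̄ᵢ−x̄)² = 3301.526; SSW = ΣΣ(x−x̄ᵢ)² = 856.780
MSB = 3301.526/3 = 1100.5086; MSW = 856.780/32 = 26.7744
F = MSB/MSW = 41.1031
df = (3, 32)

test statistic = 41.103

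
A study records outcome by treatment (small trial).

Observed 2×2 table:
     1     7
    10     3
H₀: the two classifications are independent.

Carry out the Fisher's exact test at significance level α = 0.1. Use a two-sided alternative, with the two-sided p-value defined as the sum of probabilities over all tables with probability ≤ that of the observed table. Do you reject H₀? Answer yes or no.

reject H₀: yes

Margins: r₁=8, r₂=13, c₁=11, c₂=10, n=21
p_obs = C(8,1)·C(13,10)/C(21,11); sum pmf over tables with pmf ≤ p_obs
p-value (two-sided) = 0.00752
At α=0.1: p < α → reject H₀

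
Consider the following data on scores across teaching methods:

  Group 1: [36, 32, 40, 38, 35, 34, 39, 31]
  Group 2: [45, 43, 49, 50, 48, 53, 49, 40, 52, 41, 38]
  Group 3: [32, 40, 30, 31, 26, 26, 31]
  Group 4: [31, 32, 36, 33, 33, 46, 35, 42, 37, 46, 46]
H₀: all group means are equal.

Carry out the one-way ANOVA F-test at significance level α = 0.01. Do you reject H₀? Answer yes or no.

Group means [35.62, 46.18, 30.86, 37.91], grand mean 38.541
SSB = Σnᵢ(x̄ᵢ−x̄)² = 1127.912; SSW = ΣΣ(x−x̄ᵢ)² = 821.278
MSB = 1127.912/3 = 375.9705; MSW = 821.278/33 = 24.8872
F = MSB/MSW = 15.1070
df = (3, 33)
p-value (upper-tail) = 0.00000
At α=0.01: p < α → reject H₀

reject H₀: yes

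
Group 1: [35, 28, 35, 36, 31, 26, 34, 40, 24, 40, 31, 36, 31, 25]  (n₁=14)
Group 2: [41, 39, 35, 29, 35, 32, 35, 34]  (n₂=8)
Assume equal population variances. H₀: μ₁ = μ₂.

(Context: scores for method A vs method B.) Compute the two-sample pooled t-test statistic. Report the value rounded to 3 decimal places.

x̄₁=32.286, s₁=5.180, n₁=14
x̄₂=35.000, s₂=3.742, n₂=8
s_p² = [13·5.180² + 7·3.742²]/20 = 22.3429
SE = √(s_p²·(1/14+1/8)) = 2.0949
t = (32.286−35.000)/2.0949 = -1.2956
df = 20

test statistic = -1.296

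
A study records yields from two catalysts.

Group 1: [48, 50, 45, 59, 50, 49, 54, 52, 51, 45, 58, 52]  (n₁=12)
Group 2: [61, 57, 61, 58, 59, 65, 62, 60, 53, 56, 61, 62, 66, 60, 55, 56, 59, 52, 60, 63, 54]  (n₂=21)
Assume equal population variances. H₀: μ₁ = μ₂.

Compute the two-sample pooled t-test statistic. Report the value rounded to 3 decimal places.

x̄₁=51.083, s₁=4.379, n₁=12
x̄₂=59.048, s₂=3.761, n₂=21
s_p² = [11·4.379² + 20·3.761²]/31 = 15.9313
SE = √(s_p²·(1/12+1/21)) = 1.4444
t = (51.083−59.048)/1.4444 = -5.5140
df = 31

test statistic = -5.514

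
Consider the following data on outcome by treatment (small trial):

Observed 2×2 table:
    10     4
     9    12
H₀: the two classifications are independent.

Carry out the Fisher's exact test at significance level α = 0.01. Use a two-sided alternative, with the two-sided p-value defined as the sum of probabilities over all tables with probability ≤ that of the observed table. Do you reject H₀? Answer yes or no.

Margins: r₁=14, r₂=21, c₁=19, c₂=16, n=35
p_obs = C(14,10)·C(21,9)/C(35,19); sum pmf over tables with pmf ≤ p_obs
p-value (two-sided) = 0.16619
At α=0.01: p ≥ α → fail to reject H₀

reject H₀: no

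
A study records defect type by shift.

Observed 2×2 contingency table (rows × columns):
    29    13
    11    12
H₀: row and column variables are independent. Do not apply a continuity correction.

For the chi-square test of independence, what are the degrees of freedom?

degrees of freedom = 1

df = (r−1)(c−1) = (2−1)·(2−1) = 1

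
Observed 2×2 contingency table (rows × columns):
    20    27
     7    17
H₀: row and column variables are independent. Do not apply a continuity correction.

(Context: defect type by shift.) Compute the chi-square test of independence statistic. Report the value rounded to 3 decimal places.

test statistic = 1.208

Row totals [47, 24], col totals [27, 44], n=71
χ² = (20−17.87)²/17.87 + (27−29.13)²/29.13 + (7−9.13)²/9.13 + (17−14.87)²/14.87 = 1.2081
df = 1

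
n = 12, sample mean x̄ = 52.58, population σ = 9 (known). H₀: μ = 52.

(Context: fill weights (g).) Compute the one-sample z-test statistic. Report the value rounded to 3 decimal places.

SE = σ/√n = 9/√12 = 2.5981
z = (x̄−μ₀)/SE = (52.58−52)/2.5981 = 0.2232

test statistic = 0.223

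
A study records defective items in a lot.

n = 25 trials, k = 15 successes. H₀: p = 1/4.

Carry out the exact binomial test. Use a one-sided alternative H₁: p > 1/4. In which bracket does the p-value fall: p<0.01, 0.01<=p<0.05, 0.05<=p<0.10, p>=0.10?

p-value bracket: p<0.01

Exact binomial: n=25, k=15, p₀=1/4=0.2500
P(X≥15) from Σ C(n,i)·p₀^i·(1−p₀)^(n−i)
p-value (one-sided, H₁ greater) = 0.00021
→ bracket: p<0.01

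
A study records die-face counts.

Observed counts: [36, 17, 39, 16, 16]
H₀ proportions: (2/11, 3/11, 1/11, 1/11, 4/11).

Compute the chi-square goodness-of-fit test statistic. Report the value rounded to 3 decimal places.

test statistic = 105.344

n = 124; E_i = n·p_i = [22.55, 33.82, 11.27, 11.27, 45.09]
χ² = (36−22.55)²/22.55 + (17−33.82)²/33.82 + (39−11.27)²/11.27 + (16−11.27)²/11.27 + (16−45.09)²/45.09 = 105.3441
df = 4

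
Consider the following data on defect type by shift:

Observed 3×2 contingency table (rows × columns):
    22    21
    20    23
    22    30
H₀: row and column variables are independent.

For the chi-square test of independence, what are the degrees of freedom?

df = (r−1)(c−1) = (3−1)·(2−1) = 2

degrees of freedom = 2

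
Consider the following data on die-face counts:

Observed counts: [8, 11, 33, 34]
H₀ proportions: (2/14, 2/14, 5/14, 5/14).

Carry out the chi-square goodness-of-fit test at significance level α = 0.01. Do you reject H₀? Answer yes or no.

reject H₀: no

n = 86; E_i = n·p_i = [12.29, 12.29, 30.71, 30.71]
χ² = (8−12.29)²/12.29 + (11−12.29)²/12.29 + (33−30.71)²/30.71 + (34−30.71)²/30.71 = 2.1512
df = 3
p-value (upper-tail) = 0.54163
At α=0.01: p ≥ α → fail to reject H₀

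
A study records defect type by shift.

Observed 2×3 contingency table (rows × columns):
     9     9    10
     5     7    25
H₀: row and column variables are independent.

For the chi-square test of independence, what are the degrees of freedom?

degrees of freedom = 2

df = (r−1)(c−1) = (2−1)·(3−1) = 2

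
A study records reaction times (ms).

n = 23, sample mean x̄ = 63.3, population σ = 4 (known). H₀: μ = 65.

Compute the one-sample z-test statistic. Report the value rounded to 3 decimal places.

SE = σ/√n = 4/√23 = 0.8341
z = (x̄−μ₀)/SE = (63.3−65)/0.8341 = -2.0382

test statistic = -2.038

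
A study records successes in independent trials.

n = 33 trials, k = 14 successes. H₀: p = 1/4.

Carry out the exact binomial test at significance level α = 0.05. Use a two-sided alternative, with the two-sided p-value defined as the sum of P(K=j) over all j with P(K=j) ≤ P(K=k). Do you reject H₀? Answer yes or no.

reject H₀: yes

Exact binomial: n=33, k=14, p₀=1/4=0.2500
P(X=j) = C(n,j)·p₀^j·(1−p₀)^(n−j); p = Σ P(X=j) over j with P(X=j) ≤ P(X=14)
p-value (two-sided) = 0.02666
At α=0.05: p < α → reject H₀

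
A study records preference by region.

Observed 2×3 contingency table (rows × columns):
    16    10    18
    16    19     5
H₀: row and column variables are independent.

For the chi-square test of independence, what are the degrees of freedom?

df = (r−1)(c−1) = (2−1)·(3−1) = 2

degrees of freedom = 2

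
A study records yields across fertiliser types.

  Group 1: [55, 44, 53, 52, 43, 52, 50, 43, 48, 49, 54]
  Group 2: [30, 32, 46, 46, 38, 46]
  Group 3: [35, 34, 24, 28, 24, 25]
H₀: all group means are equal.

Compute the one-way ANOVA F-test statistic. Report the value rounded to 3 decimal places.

Group means [49.36, 39.67, 28.33], grand mean 41.348
SSB = Σnᵢ(x̄ᵢ−x̄)² = 1740.005; SSW = ΣΣ(x−x̄ᵢ)² = 593.212
MSB = 1740.005/2 = 870.0026; MSW = 593.212/20 = 29.6606
F = MSB/MSW = 29.3319
df = (2, 20)

test statistic = 29.332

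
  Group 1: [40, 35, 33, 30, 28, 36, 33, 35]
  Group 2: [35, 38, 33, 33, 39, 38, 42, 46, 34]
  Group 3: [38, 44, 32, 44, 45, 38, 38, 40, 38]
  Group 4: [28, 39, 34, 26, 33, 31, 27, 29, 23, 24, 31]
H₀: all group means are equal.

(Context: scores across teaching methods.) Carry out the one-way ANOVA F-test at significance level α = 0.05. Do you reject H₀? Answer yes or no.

reject H₀: yes

Group means [33.75, 37.56, 39.67, 29.55], grand mean 34.865
SSB = Σnᵢ(x̄ᵢ−x̄)² = 593.875; SSW = ΣΣ(x−x̄ᵢ)² = 606.449
MSB = 593.875/3 = 197.9583; MSW = 606.449/33 = 18.3773
F = MSB/MSW = 10.7719
df = (3, 33)
p-value (upper-tail) = 0.00004
At α=0.05: p < α → reject H₀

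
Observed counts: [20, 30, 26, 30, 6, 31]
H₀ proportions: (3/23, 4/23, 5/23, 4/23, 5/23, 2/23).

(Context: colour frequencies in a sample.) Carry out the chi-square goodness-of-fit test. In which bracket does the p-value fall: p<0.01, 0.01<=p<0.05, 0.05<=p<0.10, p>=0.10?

p-value bracket: p<0.01

n = 143; E_i = n·p_i = [18.65, 24.87, 31.09, 24.87, 31.09, 12.43]
χ² = (20−18.65)²/18.65 + (30−24.87)²/24.87 + (26−31.09)²/31.09 + (30−24.87)²/24.87 + (6−31.09)²/31.09 + (31−12.43)²/12.43 = 51.0096
df = 5
p-value (upper-tail) = 0.00000
→ bracket: p<0.01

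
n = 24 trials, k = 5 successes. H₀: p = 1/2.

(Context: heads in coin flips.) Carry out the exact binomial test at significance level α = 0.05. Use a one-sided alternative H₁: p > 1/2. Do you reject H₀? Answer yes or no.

reject H₀: no

Exact binomial: n=24, k=5, p₀=1/2=0.5000
P(X≥5) from Σ C(n,i)·p₀^i·(1−p₀)^(n−i)
p-value (one-sided, H₁ greater) = 0.99923
At α=0.05: p ≥ α → fail to reject H₀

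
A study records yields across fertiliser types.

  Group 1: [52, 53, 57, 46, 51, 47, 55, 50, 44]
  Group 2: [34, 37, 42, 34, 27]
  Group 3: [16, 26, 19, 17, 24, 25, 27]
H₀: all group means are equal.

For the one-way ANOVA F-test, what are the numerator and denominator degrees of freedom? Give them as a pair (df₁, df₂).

k = 3 groups, N = 21 total
df = (k−1, N−k) = (3−1, 21−3) = (2, 18)

degrees of freedom = [2, 18]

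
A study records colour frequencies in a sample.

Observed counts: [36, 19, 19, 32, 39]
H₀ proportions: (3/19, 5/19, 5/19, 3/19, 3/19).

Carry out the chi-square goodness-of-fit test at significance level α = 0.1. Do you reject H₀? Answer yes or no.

reject H₀: yes

n = 145; E_i = n·p_i = [22.89, 38.16, 38.16, 22.89, 22.89]
χ² = (36−22.89)²/22.89 + (19−38.16)²/38.16 + (19−38.16)²/38.16 + (32−22.89)²/22.89 + (39−22.89)²/22.89 = 41.6892
df = 4
p-value (upper-tail) = 0.00000
At α=0.1: p < α → reject H₀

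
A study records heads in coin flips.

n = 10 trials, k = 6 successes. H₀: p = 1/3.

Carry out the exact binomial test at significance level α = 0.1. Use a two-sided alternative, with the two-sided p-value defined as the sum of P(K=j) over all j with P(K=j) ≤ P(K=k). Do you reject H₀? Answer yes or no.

reject H₀: yes

Exact binomial: n=10, k=6, p₀=1/3=0.3333
P(X=j) = C(n,j)·p₀^j·(1−p₀)^(n−j); p = Σ P(X=j) over j with P(X=j) ≤ P(X=6)
p-value (two-sided) = 0.09391
At α=0.1: p < α → reject H₀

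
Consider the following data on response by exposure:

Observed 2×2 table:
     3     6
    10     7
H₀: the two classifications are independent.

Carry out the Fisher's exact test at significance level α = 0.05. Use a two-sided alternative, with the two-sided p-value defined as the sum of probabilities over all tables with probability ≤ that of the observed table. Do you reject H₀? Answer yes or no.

Margins: r₁=9, r₂=17, c₁=13, c₂=13, n=26
p_obs = C(9,3)·C(17,10)/C(26,13); sum pmf over tables with pmf ≤ p_obs
p-value (two-sided) = 0.41098
At α=0.05: p ≥ α → fail to reject H₀

reject H₀: no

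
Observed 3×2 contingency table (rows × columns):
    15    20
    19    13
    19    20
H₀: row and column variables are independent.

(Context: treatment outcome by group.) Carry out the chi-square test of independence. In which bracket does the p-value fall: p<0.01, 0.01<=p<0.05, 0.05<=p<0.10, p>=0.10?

p-value bracket: p>=0.10

Row totals [35, 32, 39], col totals [53, 53], n=106
χ² = (15−17.50)²/17.50 + (20−17.50)²/17.50 + (19−16.00)²/16.00 + (13−16.00)²/16.00 + (19−19.50)²/19.50 + (20−19.50)²/19.50 = 1.8649
df = 2
p-value (upper-tail) = 0.39358
→ bracket: p>=0.10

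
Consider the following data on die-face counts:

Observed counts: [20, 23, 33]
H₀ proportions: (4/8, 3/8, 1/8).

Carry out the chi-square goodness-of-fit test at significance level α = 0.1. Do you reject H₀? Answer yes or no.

reject H₀: yes

n = 76; E_i = n·p_i = [38.00, 28.50, 9.50]
χ² = (20−38.00)²/38.00 + (23−28.50)²/28.50 + (33−9.50)²/9.50 = 67.7193
df = 2
p-value (upper-tail) = 0.00000
At α=0.1: p < α → reject H₀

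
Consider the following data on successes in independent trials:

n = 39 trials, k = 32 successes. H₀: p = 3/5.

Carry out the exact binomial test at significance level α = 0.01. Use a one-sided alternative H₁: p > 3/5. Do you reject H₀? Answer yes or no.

reject H₀: yes

Exact binomial: n=39, k=32, p₀=3/5=0.6000
P(X≥32) from Σ C(n,i)·p₀^i·(1−p₀)^(n−i)
p-value (one-sided, H₁ greater) = 0.00286
At α=0.01: p < α → reject H₀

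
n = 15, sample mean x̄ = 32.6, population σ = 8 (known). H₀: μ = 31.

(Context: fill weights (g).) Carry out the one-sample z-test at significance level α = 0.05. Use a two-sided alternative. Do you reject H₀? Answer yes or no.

reject H₀: no

SE = σ/√n = 8/√15 = 2.0656
z = (x̄−μ₀)/SE = (32.6−31)/2.0656 = 0.7746
p-value (two-sided) = 0.43858
At α=0.05: p ≥ α → fail to reject H₀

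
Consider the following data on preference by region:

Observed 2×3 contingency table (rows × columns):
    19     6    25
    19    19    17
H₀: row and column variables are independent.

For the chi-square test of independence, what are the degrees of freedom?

degrees of freedom = 2

df = (r−1)(c−1) = (2−1)·(3−1) = 2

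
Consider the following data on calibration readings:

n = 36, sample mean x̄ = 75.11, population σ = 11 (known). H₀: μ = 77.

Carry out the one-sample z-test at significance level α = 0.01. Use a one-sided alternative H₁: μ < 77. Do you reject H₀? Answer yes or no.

SE = σ/√n = 11/√36 = 1.8333
z = (x̄−μ₀)/SE = (75.11−77)/1.8333 = -1.0309
p-value (one-sided, H₁ less) = 0.15129
At α=0.01: p ≥ α → fail to reject H₀

reject H₀: no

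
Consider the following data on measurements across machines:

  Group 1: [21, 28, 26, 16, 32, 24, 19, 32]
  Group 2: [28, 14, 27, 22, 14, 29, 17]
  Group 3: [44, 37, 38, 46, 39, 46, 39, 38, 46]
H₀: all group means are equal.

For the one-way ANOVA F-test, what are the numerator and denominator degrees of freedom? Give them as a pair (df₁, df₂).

k = 3 groups, N = 24 total
df = (k−1, N−k) = (3−1, 24−3) = (2, 21)

degrees of freedom = [2, 21]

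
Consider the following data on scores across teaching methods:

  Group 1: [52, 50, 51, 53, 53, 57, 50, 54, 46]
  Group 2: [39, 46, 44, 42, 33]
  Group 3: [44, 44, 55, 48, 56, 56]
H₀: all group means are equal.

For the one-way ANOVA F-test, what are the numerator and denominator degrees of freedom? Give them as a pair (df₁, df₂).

k = 3 groups, N = 20 total
df = (k−1, N−k) = (3−1, 20−3) = (2, 17)

degrees of freedom = [2, 17]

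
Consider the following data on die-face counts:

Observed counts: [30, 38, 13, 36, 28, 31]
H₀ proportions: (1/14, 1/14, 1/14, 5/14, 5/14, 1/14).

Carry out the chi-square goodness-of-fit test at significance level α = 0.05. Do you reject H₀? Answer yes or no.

reject H₀: yes

n = 176; E_i = n·p_i = [12.57, 12.57, 12.57, 62.86, 62.86, 12.57]
χ² = (30−12.57)²/12.57 + (38−12.57)²/12.57 + (13−12.57)²/12.57 + (36−62.86)²/62.86 + (28−62.86)²/62.86 + (31−12.57)²/12.57 = 133.4318
df = 5
p-value (upper-tail) = 0.00000
At α=0.05: p < α → reject H₀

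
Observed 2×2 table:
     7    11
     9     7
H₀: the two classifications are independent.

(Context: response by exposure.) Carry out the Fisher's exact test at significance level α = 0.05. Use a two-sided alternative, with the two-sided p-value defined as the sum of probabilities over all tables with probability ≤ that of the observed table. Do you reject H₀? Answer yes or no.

reject H₀: no

Margins: r₁=18, r₂=16, c₁=16, c₂=18, n=34
p_obs = C(18,7)·C(16,9)/C(34,16); sum pmf over tables with pmf ≤ p_obs
p-value (two-sided) = 0.49211
At α=0.05: p ≥ α → fail to reject H₀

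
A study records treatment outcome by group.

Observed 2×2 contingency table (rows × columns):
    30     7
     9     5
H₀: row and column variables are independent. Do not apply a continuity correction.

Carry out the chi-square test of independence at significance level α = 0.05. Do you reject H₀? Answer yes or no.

Row totals [37, 14], col totals [39, 12], n=51
χ² = (30−28.29)²/28.29 + (7−8.71)²/8.71 + (9−10.71)²/10.71 + (5−3.29)²/3.29 = 1.5923
df = 1
p-value (upper-tail) = 0.20699
At α=0.05: p ≥ α → fail to reject H₀

reject H₀: no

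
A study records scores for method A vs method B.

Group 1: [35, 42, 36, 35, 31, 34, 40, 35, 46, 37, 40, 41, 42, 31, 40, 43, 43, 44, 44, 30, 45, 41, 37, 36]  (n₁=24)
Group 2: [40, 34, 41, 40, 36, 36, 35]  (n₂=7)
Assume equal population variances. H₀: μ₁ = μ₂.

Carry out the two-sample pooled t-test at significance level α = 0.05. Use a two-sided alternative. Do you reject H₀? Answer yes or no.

x̄₁=38.667, s₁=4.669, n₁=24
x̄₂=37.429, s₂=2.820, n₂=7
s_p² = [23·4.669² + 6·2.820²]/29 = 18.9327
SE = √(s_p²·(1/24+1/7)) = 1.8691
t = (38.667−37.429)/1.8691 = 0.6624
df = 29
p-value (two-sided) = 0.51294
At α=0.05: p ≥ α → fail to reject H₀

reject H₀: no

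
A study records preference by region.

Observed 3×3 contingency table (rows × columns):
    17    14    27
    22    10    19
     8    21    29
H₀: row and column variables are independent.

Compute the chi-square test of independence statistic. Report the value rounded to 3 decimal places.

Row totals [58, 51, 58], col totals [47, 45, 75], n=167
χ² = (17−16.32)²/16.32 + (14−15.63)²/15.63 + (27−26.05)²/26.05 + (22−14.35)²/14.35 + (10−13.74)²/13.74 + (19−22.90)²/22.90 + (8−16.32)²/16.32 + (21−15.63)²/15.63 + (29−26.05)²/26.05 = 12.4157
df = 4

test statistic = 12.416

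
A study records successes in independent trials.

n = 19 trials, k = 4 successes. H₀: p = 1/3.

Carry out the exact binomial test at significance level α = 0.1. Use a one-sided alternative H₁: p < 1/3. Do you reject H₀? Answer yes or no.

reject H₀: no

Exact binomial: n=19, k=4, p₀=1/3=0.3333
P(X≤4) from Σ C(n,i)·p₀^i·(1−p₀)^(n−i)
p-value (one-sided, H₁ less) = 0.18794
At α=0.1: p ≥ α → fail to reject H₀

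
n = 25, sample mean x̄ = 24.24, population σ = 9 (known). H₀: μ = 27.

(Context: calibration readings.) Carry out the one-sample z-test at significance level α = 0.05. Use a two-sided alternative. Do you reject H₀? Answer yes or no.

reject H₀: no

SE = σ/√n = 9/√25 = 1.8000
z = (x̄−μ₀)/SE = (24.24−27)/1.8000 = -1.5333
p-value (two-sided) = 0.12519
At α=0.05: p ≥ α → fail to reject H₀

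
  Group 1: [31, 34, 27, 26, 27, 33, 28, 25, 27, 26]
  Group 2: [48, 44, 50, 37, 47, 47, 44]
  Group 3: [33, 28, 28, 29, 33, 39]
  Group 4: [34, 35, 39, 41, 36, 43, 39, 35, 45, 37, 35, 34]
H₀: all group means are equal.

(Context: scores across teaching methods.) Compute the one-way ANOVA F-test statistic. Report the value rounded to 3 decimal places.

Group means [28.40, 45.29, 31.67, 37.75], grand mean 35.543
SSB = Σnᵢ(x̄ᵢ−x̄)² = 1323.274; SSW = ΣΣ(x−x̄ᵢ)² = 435.412
MSB = 1323.274/3 = 441.0913; MSW = 435.412/31 = 14.0455
F = MSB/MSW = 31.4044
df = (3, 31)

test statistic = 31.404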